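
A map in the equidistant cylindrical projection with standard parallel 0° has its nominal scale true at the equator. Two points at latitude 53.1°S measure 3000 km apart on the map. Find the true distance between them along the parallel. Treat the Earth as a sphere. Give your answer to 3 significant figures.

For the equirectangular projection with φ₀ = 0 (plate carrée), h = 1 along meridians and k = sec φ along parallels.
Along the parallel at 53.1°, map distances are exaggerated by k = sec 53.1° = 1.666.
True distance = 3000 / 1.666 = 3000 × cos 53.1° ≈ 1800 km.

1800 km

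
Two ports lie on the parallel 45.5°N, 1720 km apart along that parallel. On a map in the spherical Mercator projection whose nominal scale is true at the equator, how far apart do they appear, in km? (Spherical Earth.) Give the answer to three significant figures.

2450 km

The Mercator projection is conformal; its linear scale factor is the same in every direction and equals sec φ = 1/cos φ.
Along the parallel, k = sec 45.5° = 1/0.7009 = 1.427.
Map distance = 1720 × 1.427 ≈ 2450 km.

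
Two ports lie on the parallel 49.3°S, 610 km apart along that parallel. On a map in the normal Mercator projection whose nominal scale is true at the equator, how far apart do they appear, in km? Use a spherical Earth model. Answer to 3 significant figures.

935 km

Mercator is conformal, so the point scale is isotropic: h = k = sec φ = 1/cos φ.
Along the parallel, k = sec 49.3° = 1/0.6521 = 1.534.
Map distance = 610 × 1.534 ≈ 935 km.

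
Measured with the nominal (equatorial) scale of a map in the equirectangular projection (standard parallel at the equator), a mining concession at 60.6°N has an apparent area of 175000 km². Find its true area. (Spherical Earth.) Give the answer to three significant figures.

In the plate carrée (x = Rλ, y = Rφ), meridians are true-scale (h = 1) and parallels are stretched by k = sec φ.
Areal scale = h·k = 1 × sec φ; at 60.6°, h = 1.000, k = 2.037, so h·k = 2.037.
True area = apparent / (areal scale) = 175000 / 2.037 ≈ 85900 km².

85900 km²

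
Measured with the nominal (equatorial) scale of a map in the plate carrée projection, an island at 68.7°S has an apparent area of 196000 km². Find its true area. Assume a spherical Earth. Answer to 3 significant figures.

For the equirectangular projection with φ₀ = 0 (plate carrée), h = 1 along meridians and k = sec φ along parallels.
Areal scale = h·k = 1 × sec φ; at 68.7°, h = 1.000, k = 2.753, so h·k = 2.753.
True area = apparent / (areal scale) = 196000 / 2.753 ≈ 71200 km².

71200 km²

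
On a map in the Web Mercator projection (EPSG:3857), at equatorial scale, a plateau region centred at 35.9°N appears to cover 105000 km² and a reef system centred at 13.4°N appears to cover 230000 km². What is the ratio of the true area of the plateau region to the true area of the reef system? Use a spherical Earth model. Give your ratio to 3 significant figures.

0.317

Since Mercator area scale is 1/cos²φ, the true area equals the apparent area multiplied by cos²φ.
True area of plateau region: 105000 × cos²(35.9°) = 105000 × 0.6562 = 68900 km².
True area of reef system: 230000 × cos²(13.4°) = 230000 × 0.9463 = 217600 km².
Ratio = 68900 / 217600 ≈ 0.317.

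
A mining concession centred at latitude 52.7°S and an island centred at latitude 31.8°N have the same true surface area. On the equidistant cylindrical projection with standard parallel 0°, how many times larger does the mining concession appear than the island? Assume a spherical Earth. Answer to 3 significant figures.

For the equirectangular projection with φ₀ = 0 (plate carrée), h = 1 along meridians and k = sec φ along parallels.
Areal scale at 52.7°: h·k = 1.000 × 1.650 = 1.650.
Areal scale at 31.8°: h·k = 1.000 × 1.177 = 1.177.
Ratio = 1.650/1.177 ≈ 1.40.

1.40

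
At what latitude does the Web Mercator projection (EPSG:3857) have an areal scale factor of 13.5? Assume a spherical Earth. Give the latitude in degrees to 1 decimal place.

74.2°

Mercator areal scale is sec²φ.
sec²φ = 13.5  ⇒  cos²φ = 0.07407  ⇒  cos φ = 0.2722.
φ = arccos(0.2722) ≈ 74.2°.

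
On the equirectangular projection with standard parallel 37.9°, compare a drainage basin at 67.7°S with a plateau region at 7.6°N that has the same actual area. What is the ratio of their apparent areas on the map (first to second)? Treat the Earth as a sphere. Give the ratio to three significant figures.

The equidistant cylindrical projection with φ₀ = 37.9° has h = 1 (meridians true) and k = cos φ₀ / cos φ along parallels.
Areal scale at 67.7°: h·k = 1.000 × 2.080 = 2.080.
Areal scale at 7.6°: h·k = 1.000 × 0.7961 = 0.7961.
Ratio = 2.080/0.7961 ≈ 2.61.

2.61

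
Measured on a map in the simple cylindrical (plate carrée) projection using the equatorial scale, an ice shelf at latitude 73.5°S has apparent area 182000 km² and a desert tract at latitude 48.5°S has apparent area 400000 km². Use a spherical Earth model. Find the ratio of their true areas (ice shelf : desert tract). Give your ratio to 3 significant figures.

Plate carrée has h = 1 and k = sec φ, giving areal scale sec φ; true area = (apparent area) · cos φ.
True area of ice shelf: 182000 × cos(73.5°) = 182000 × 0.2840 = 51690 km².
True area of desert tract: 400000 × cos(48.5°) = 400000 × 0.6626 = 265000 km².
Ratio = 51690 / 265000 ≈ 0.195.

0.195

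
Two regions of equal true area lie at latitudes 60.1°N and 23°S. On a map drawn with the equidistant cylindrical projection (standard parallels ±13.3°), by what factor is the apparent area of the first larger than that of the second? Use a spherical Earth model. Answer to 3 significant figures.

The equidistant cylindrical projection with φ₀ = 13.3° has h = 1 (meridians true) and k = cos φ₀ / cos φ along parallels.
Areal scale at 60.1°: h·k = 1.000 × 1.952 = 1.952.
Areal scale at 23°: h·k = 1.000 × 1.057 = 1.057.
Ratio = 1.952/1.057 ≈ 1.85.

1.85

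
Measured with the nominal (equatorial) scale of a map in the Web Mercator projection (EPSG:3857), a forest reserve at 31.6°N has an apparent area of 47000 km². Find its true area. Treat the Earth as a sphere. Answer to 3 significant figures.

The Mercator projection is conformal; its linear scale factor is the same in every direction and equals sec φ = 1/cos φ.
Areal scale = k² = sec²φ = 1/cos²(31.6°) = 1/0.8517² = 1.378.
True area = apparent / (areal scale) = 47000 / 1.378 ≈ 34100 km².

34100 km²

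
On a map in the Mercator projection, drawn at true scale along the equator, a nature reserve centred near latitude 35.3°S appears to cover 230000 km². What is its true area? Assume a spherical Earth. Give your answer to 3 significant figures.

153000 km²

Mercator is conformal, so the point scale is isotropic: h = k = sec φ = 1/cos φ.
Areal scale = k² = sec²φ = 1/cos²(35.3°) = 1/0.8161² = 1.501.
True area = apparent / (areal scale) = 230000 / 1.501 ≈ 153000 km².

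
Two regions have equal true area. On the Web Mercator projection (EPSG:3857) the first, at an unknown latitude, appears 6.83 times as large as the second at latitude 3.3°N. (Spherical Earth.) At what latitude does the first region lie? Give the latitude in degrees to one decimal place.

67.5°

On Mercator, (apparent₁)/(apparent₂) = sec²φ₁ / sec²φ₂ when true areas are equal.
cos²φ₂ / cos²φ₁ = 6.83  ⇒  cos φ₁ = cos 3.3° / √6.83 = 0.9983/2.613 = 0.3820.
φ₁ = arccos(0.3820) ≈ 67.5°.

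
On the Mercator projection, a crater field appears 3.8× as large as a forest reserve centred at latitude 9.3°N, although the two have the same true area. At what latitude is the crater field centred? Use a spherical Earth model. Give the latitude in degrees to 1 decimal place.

59.6°

For equal true areas on Mercator, apparent areas scale as sec²φ, so the ratio is cos²φ₂ / cos²φ₁.
cos²φ₂ / cos²φ₁ = 3.8  ⇒  cos φ₁ = cos 9.3° / √3.8 = 0.9869/1.949 = 0.5062.
φ₁ = arccos(0.5062) ≈ 59.6°.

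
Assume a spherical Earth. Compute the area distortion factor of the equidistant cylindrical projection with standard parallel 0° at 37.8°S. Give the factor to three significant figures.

For the equirectangular projection with φ₀ = 0 (plate carrée), h = 1 along meridians and k = sec φ along parallels.
Areal scale = h·k = 1 × sec φ; at 37.8°, h = 1.000, k = 1.266, so h·k = 1.266.

1.27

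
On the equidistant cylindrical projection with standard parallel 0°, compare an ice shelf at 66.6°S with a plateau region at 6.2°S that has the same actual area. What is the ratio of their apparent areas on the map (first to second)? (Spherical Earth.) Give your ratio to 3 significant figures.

For the equirectangular projection with φ₀ = 0 (plate carrée), h = 1 along meridians and k = sec φ along parallels.
Areal scale at 66.6°: h·k = 1.000 × 2.518 = 2.518.
Areal scale at 6.2°: h·k = 1.000 × 1.006 = 1.006.
Ratio = 2.518/1.006 ≈ 2.50.

2.50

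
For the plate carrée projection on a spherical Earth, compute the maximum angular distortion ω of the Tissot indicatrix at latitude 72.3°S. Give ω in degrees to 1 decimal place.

64.5°

For the equirectangular projection with φ₀ = 0 (plate carrée), h = 1 along meridians and k = sec φ along parallels.
At 72.3°: h = 1.000, k = 3.289; principal scales a = 3.289, b = 1.000.
sin(ω/2) = (a − b)/(a + b) = 2.289/4.289 = 0.5337, so ω = 2 arcsin(0.5337) ≈ 64.5°.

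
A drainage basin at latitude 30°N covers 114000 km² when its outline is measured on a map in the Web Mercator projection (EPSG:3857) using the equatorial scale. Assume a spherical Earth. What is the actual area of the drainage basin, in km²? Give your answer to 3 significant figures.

85500 km²

Mercator is conformal, so the point scale is isotropic: h = k = sec φ = 1/cos φ.
Areal scale = k² = sec²φ = 1/cos²(30°) = 1/0.8660² = 1.333.
True area = apparent / (areal scale) = 114000 / 1.333 ≈ 85500 km².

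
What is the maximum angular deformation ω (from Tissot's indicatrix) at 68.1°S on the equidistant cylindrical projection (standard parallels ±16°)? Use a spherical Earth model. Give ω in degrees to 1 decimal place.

52.3°

With standard parallel φ₀ = 16°, the equirectangular projection gives x = Rλ cos φ₀, y = Rφ, so h = 1 and k = cos 16° / cos φ.
At 68.1°: h = 1.000, k = 2.577; principal scales a = 2.577, b = 1.000.
sin(ω/2) = (a − b)/(a + b) = 1.577/3.577 = 0.4409, so ω = 2 arcsin(0.4409) ≈ 52.3°.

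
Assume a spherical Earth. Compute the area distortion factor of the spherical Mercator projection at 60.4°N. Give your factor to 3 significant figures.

The Mercator projection is conformal; its linear scale factor is the same in every direction and equals sec φ = 1/cos φ.
Areal scale = k² = sec²φ = 1/cos²(60.4°) = 1/0.4939² = 4.099.

4.10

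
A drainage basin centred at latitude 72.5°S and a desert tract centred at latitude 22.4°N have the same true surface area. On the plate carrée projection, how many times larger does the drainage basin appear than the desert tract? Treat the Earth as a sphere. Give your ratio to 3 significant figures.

3.07

For the equirectangular projection with φ₀ = 0 (plate carrée), h = 1 along meridians and k = sec φ along parallels.
Areal scale at 72.5°: h·k = 1.000 × 3.326 = 3.326.
Areal scale at 22.4°: h·k = 1.000 × 1.082 = 1.082.
Ratio = 3.326/1.082 ≈ 3.07.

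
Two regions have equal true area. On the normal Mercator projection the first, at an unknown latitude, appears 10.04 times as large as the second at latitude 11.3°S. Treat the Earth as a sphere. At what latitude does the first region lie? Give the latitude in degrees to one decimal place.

72.0°

For equal true areas on Mercator, apparent areas scale as sec²φ, so the ratio is cos²φ₂ / cos²φ₁.
cos²φ₂ / cos²φ₁ = 10.04  ⇒  cos φ₁ = cos 11.3° / √10.04 = 0.9806/3.169 = 0.3095.
φ₁ = arccos(0.3095) ≈ 72.0°.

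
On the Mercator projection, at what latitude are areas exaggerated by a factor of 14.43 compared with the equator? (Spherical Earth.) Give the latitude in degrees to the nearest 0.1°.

74.7°

Mercator areal scale is sec²φ.
sec²φ = 14.43  ⇒  cos²φ = 0.06930  ⇒  cos φ = 0.2632.
φ = arccos(0.2632) ≈ 74.7°.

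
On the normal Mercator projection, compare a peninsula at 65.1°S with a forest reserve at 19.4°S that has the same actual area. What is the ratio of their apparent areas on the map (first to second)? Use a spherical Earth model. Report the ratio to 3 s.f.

5.02

Mercator areal scale is sec²φ.
At 65.1°: sec²(65.1°) = 1/0.4210² = 5.641.
At 19.4°: sec²(19.4°) = 1/0.9432² = 1.124.
Ratio = 5.641/1.124 = cos²(19.4°)/cos²(65.1°) ≈ 5.02.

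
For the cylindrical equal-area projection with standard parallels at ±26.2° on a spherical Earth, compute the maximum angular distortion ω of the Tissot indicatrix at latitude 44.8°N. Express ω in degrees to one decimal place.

26.6°

Cylindrical equal-area (φ₀ = 26.2°): h = cos φ / cos 26.2° along meridians, k = cos 26.2° / cos φ along parallels; h·k = 1.
At 44.8°: h = 0.7908, k = 1.265; principal scales a = 1.265, b = 0.7908.
sin(ω/2) = (a − b)/(a + b) = 0.4737/2.055 = 0.2305, so ω = 2 arcsin(0.2305) ≈ 26.6°.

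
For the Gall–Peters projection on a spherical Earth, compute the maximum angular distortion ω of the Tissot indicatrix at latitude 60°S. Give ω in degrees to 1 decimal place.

38.9°

The Gall–Peters projection is cylindrical equal-area with φ₀ = 45°. Cylindrical equal-area (φ₀ = 45°): h = cos φ / cos 45° along meridians, k = cos 45° / cos φ along parallels; h·k = 1.
At 60°: h = 0.7071, k = 1.414; principal scales a = 1.414, b = 0.7071.
sin(ω/2) = (a − b)/(a + b) = 0.7071/2.121 = 0.3333, so ω = 2 arcsin(0.3333) ≈ 38.9°.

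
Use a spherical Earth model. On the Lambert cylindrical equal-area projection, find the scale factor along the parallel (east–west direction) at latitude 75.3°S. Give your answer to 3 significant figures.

3.94

The Lambert cylindrical equal-area projection is the cylindrical equal-area projection with its standard parallel at the equator (φ₀ = 0). A cylindrical equal-area projection with standard parallel φ₀ has meridian scale h = cos φ / cos φ₀ and parallel scale k = cos φ₀ / cos φ (so areas are preserved, h·k = 1).
k = cos 0° / cos 75.3° = 1.000/0.2538 = 3.941.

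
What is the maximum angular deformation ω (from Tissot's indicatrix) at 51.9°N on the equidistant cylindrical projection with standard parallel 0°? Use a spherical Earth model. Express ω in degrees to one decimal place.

For the equirectangular projection with φ₀ = 0 (plate carrée), h = 1 along meridians and k = sec φ along parallels.
At 51.9°: h = 1.000, k = 1.621; principal scales a = 1.621, b = 1.000.
sin(ω/2) = (a − b)/(a + b) = 0.6207/2.621 = 0.2368, so ω = 2 arcsin(0.2368) ≈ 27.4°.

27.4°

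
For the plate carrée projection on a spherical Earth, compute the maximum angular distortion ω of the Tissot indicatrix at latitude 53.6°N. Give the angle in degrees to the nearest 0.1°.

29.6°

In the plate carrée (x = Rλ, y = Rφ), meridians are true-scale (h = 1) and parallels are stretched by k = sec φ.
At 53.6°: h = 1.000, k = 1.685; principal scales a = 1.685, b = 1.000.
sin(ω/2) = (a − b)/(a + b) = 0.6852/2.685 = 0.2552, so ω = 2 arcsin(0.2552) ≈ 29.6°.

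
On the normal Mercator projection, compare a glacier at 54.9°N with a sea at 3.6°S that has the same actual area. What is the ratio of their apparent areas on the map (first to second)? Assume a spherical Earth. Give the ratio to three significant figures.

On Mercator, area is exaggerated by sec²φ = 1/cos²φ.
At 54.9°: sec²(54.9°) = 1/0.5750² = 3.025.
At 3.6°: sec²(3.6°) = 1/0.9980² = 1.004.
Ratio = 3.025/1.004 = cos²(3.6°)/cos²(54.9°) ≈ 3.01.

3.01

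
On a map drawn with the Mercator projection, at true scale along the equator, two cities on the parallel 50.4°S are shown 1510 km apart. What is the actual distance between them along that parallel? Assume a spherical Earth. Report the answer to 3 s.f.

The Mercator projection is conformal; its linear scale factor is the same in every direction and equals sec φ = 1/cos φ.
Along the parallel at 50.4°, map distances are exaggerated by k = sec 50.4° = 1.569.
True distance = 1510 / 1.569 = 1510 × cos 50.4° ≈ 963 km.

963 km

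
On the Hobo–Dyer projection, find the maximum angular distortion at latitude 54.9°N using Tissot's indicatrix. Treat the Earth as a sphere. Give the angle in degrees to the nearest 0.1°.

36.3°

The Hobo–Dyer projection is cylindrical equal-area with φ₀ = 37.5°. For cylindrical equal-area with standard parallel φ₀, h = cos φ / cos φ₀ and k = cos φ₀ / cos φ, so h·k = 1.
At 54.9°: h = 0.7248, k = 1.380; principal scales a = 1.380, b = 0.7248.
sin(ω/2) = (a − b)/(a + b) = 0.6550/2.105 = 0.3112, so ω = 2 arcsin(0.3112) ≈ 36.3°.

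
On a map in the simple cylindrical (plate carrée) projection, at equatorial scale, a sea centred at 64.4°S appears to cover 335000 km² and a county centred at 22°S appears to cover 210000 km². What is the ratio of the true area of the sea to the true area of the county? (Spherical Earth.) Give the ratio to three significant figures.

On the plate carrée, areal scale = h·k = 1 × sec φ, so true area = apparent × cos φ.
True area of sea: 335000 × cos(64.4°) = 335000 × 0.4321 = 144700 km².
True area of county: 210000 × cos(22°) = 210000 × 0.9272 = 194700 km².
Ratio = 144700 / 194700 ≈ 0.743.

0.743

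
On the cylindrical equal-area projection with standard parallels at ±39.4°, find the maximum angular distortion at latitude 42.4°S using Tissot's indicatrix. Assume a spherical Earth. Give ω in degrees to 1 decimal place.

For cylindrical equal-area with standard parallel φ₀, h = cos φ / cos φ₀ and k = cos φ₀ / cos φ, so h·k = 1.
At 42.4°: h = 0.9556, k = 1.046; principal scales a = 1.046, b = 0.9556.
sin(ω/2) = (a − b)/(a + b) = 0.09078/2.002 = 0.04534, so ω = 2 arcsin(0.04534) ≈ 5.2°.

5.2°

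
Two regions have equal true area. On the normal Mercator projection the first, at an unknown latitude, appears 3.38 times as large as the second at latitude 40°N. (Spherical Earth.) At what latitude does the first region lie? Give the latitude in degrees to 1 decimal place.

For equal true areas on Mercator, apparent areas scale as sec²φ, so the ratio is cos²φ₂ / cos²φ₁.
cos²φ₂ / cos²φ₁ = 3.38  ⇒  cos φ₁ = cos 40° / √3.38 = 0.7660/1.838 = 0.4167.
φ₁ = arccos(0.4167) ≈ 65.4°.

65.4°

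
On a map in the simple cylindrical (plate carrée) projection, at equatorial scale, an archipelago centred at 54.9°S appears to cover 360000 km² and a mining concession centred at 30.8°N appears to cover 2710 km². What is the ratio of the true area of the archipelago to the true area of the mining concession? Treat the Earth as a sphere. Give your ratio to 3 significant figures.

On the plate carrée, areal scale = h·k = 1 × sec φ, so true area = apparent × cos φ.
True area of archipelago: 360000 × cos(54.9°) = 360000 × 0.5750 = 207000 km².
True area of mining concession: 2710 × cos(30.8°) = 2710 × 0.8590 = 2328 km².
Ratio = 207000 / 2328 ≈ 88.9.

88.9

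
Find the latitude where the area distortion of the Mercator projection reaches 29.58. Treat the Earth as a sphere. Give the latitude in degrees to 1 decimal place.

Mercator areal scale is sec²φ.
sec²φ = 29.58  ⇒  cos²φ = 0.03381  ⇒  cos φ = 0.1839.
φ = arccos(0.1839) ≈ 79.4°.

79.4°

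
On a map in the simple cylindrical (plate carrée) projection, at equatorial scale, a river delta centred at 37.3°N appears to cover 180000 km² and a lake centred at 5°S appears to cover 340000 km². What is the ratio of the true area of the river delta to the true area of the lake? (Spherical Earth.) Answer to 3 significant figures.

Plate carrée has h = 1 and k = sec φ, giving areal scale sec φ; true area = (apparent area) · cos φ.
True area of river delta: 180000 × cos(37.3°) = 180000 × 0.7955 = 143200 km².
True area of lake: 340000 × cos(5°) = 340000 × 0.9962 = 338700 km².
Ratio = 143200 / 338700 ≈ 0.423.

0.423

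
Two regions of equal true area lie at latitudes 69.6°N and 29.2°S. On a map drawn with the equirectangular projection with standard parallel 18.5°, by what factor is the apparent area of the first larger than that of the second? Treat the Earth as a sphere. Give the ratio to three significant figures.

2.50

In the equirectangular projection with standard parallel φ₀ = 18.5° (x = Rλ cos φ₀, y = Rφ), meridians are true-scale (h = 1) and the parallel scale is k = cos φ₀ / cos φ.
Areal scale at 69.6°: h·k = 1.000 × 2.721 = 2.721.
Areal scale at 29.2°: h·k = 1.000 × 1.086 = 1.086.
Ratio = 2.721/1.086 ≈ 2.50.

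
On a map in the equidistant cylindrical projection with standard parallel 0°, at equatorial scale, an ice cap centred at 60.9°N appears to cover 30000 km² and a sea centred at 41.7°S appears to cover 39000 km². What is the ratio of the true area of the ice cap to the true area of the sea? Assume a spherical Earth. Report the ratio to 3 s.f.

On the plate carrée, areal scale = h·k = 1 × sec φ, so true area = apparent × cos φ.
True area of ice cap: 30000 × cos(60.9°) = 30000 × 0.4863 = 14590 km².
True area of sea: 39000 × cos(41.7°) = 39000 × 0.7466 = 29120 km².
Ratio = 14590 / 29120 ≈ 0.501.

0.501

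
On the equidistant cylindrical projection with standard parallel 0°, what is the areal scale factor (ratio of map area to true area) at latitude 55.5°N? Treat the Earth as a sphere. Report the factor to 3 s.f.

1.77

Plate carrée maps x = Rλ, y = Rφ. The meridian scale is h = 1 and the parallel scale is k = 1/cos φ = sec φ.
Areal scale = h·k = 1 × sec φ; at 55.5°, h = 1.000, k = 1.766, so h·k = 1.766.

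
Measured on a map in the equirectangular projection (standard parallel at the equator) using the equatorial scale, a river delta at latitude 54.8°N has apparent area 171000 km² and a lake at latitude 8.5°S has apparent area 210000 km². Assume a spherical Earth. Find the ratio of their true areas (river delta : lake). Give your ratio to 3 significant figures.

Plate carrée has h = 1 and k = sec φ, giving areal scale sec φ; true area = (apparent area) · cos φ.
True area of river delta: 171000 × cos(54.8°) = 171000 × 0.5764 = 98570 km².
True area of lake: 210000 × cos(8.5°) = 210000 × 0.9890 = 207700 km².
Ratio = 98570 / 207700 ≈ 0.475.

0.475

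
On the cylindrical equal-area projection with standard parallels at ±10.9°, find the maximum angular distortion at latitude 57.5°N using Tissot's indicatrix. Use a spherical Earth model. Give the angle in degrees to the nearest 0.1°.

A cylindrical equal-area projection with standard parallel φ₀ has meridian scale h = cos φ / cos φ₀ and parallel scale k = cos φ₀ / cos φ (so areas are preserved, h·k = 1).
At 57.5°: h = 0.5472, k = 1.828; principal scales a = 1.828, b = 0.5472.
sin(ω/2) = (a − b)/(a + b) = 1.280/2.375 = 0.5392, so ω = 2 arcsin(0.5392) ≈ 65.3°.

65.3°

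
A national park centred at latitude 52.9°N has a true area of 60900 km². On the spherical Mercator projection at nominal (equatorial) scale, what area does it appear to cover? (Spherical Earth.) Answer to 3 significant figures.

167000 km²

The Mercator projection is conformal; its linear scale factor is the same in every direction and equals sec φ = 1/cos φ.
Areal scale = k² = sec²φ = 1/cos²(52.9°) = 1/0.6032² = 2.748.
Apparent area = 60900 × 2.748 ≈ 167000 km².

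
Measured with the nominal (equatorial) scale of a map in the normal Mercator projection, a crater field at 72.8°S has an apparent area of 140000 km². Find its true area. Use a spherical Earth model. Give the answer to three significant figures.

12200 km²

The Mercator projection is conformal; its linear scale factor is the same in every direction and equals sec φ = 1/cos φ.
Areal scale = k² = sec²φ = 1/cos²(72.8°) = 1/0.2957² = 11.44.
True area = apparent / (areal scale) = 140000 / 11.44 ≈ 12200 km².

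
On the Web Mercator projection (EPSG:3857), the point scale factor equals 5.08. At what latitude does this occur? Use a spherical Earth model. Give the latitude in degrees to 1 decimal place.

78.6°

Mercator scale is k = sec φ = 1/cos φ.
1/cos φ = 5.08  ⇒  cos φ = 0.1969  ⇒  φ = arccos(0.1969) ≈ 78.6°.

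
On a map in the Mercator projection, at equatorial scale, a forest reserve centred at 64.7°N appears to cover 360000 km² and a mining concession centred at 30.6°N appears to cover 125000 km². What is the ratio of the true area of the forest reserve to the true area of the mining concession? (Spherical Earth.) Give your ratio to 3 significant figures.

0.710

Mercator's areal exaggeration is sec²φ; hence true area = (apparent area) · cos²φ.
True area of forest reserve: 360000 × cos²(64.7°) = 360000 × 0.1826 = 65750 km².
True area of mining concession: 125000 × cos²(30.6°) = 125000 × 0.7409 = 92610 km².
Ratio = 65750 / 92610 ≈ 0.710.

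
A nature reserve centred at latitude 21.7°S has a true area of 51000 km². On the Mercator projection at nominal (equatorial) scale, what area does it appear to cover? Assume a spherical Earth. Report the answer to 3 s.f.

59100 km²

Mercator is conformal, so the point scale is isotropic: h = k = sec φ = 1/cos φ.
Areal scale = k² = sec²φ = 1/cos²(21.7°) = 1/0.9291² = 1.158.
Apparent area = 51000 × 1.158 ≈ 59100 km².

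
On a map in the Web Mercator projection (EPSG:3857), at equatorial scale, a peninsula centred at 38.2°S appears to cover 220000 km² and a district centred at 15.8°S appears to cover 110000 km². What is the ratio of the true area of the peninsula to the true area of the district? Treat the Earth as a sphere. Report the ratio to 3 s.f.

1.33

Since Mercator area scale is 1/cos²φ, the true area equals the apparent area multiplied by cos²φ.
True area of peninsula: 220000 × cos²(38.2°) = 220000 × 0.6176 = 135900 km².
True area of district: 110000 × cos²(15.8°) = 110000 × 0.9259 = 101800 km².
Ratio = 135900 / 101800 ≈ 1.33.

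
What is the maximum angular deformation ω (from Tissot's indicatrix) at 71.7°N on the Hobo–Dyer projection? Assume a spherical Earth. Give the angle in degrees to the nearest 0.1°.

Hobo–Dyer is a cylindrical equal-area projection with standard parallels at ±37.5°. For cylindrical equal-area with standard parallel φ₀, h = cos φ / cos φ₀ and k = cos φ₀ / cos φ, so h·k = 1.
At 71.7°: h = 0.3958, k = 2.527; principal scales a = 2.527, b = 0.3958.
sin(ω/2) = (a − b)/(a + b) = 2.131/2.922 = 0.7291, so ω = 2 arcsin(0.7291) ≈ 93.6°.

93.6°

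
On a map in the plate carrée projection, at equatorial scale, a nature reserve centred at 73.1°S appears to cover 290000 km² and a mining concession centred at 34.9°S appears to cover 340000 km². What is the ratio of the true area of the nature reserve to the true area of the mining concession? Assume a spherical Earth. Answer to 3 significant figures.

On the plate carrée, areal scale = h·k = 1 × sec φ, so true area = apparent × cos φ.
True area of nature reserve: 290000 × cos(73.1°) = 290000 × 0.2907 = 84300 km².
True area of mining concession: 340000 × cos(34.9°) = 340000 × 0.8202 = 278900 km².
Ratio = 84300 / 278900 ≈ 0.302.

0.302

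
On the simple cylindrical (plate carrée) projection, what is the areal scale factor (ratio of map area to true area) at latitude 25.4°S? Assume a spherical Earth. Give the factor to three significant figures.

In the plate carrée (x = Rλ, y = Rφ), meridians are true-scale (h = 1) and parallels are stretched by k = sec φ.
Areal scale = h·k = 1 × sec φ; at 25.4°, h = 1.000, k = 1.107, so h·k = 1.107.

1.11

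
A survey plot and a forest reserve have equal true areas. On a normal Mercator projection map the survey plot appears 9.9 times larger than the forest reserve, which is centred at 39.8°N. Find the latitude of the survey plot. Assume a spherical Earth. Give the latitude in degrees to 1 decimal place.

75.9°

On Mercator, (apparent₁)/(apparent₂) = sec²φ₁ / sec²φ₂ when true areas are equal.
cos²φ₂ / cos²φ₁ = 9.9  ⇒  cos φ₁ = cos 39.8° / √9.9 = 0.7683/3.146 = 0.2442.
φ₁ = arccos(0.2442) ≈ 75.9°.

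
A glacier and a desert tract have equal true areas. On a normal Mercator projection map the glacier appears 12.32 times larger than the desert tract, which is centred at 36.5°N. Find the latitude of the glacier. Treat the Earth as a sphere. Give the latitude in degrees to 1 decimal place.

76.8°

For equal true areas on Mercator, apparent areas scale as sec²φ, so the ratio is cos²φ₂ / cos²φ₁.
cos²φ₂ / cos²φ₁ = 12.32  ⇒  cos φ₁ = cos 36.5° / √12.32 = 0.8039/3.510 = 0.2290.
φ₁ = arccos(0.2290) ≈ 76.8°.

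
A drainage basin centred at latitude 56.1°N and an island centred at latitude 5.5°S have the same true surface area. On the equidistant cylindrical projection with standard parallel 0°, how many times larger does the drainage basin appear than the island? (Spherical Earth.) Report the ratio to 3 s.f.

1.78

In the plate carrée (x = Rλ, y = Rφ), meridians are true-scale (h = 1) and parallels are stretched by k = sec φ.
Areal scale at 56.1°: h·k = 1.000 × 1.793 = 1.793.
Areal scale at 5.5°: h·k = 1.000 × 1.005 = 1.005.
Ratio = 1.793/1.005 ≈ 1.78.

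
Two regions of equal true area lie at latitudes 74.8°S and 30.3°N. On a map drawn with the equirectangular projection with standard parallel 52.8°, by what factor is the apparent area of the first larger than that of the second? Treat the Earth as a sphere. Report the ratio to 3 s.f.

The equidistant cylindrical projection with φ₀ = 52.8° has h = 1 (meridians true) and k = cos φ₀ / cos φ along parallels.
Areal scale at 74.8°: h·k = 1.000 × 2.306 = 2.306.
Areal scale at 30.3°: h·k = 1.000 × 0.7003 = 0.7003.
Ratio = 2.306/0.7003 ≈ 3.29.

3.29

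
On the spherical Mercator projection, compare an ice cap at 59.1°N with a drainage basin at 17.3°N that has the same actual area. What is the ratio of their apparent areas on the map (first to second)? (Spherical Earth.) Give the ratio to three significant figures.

Mercator is conformal with k = sec φ, so areal scale = k² = sec²φ.
At 59.1°: sec²(59.1°) = 1/0.5135² = 3.792.
At 17.3°: sec²(17.3°) = 1/0.9548² = 1.097.
Ratio = 3.792/1.097 = cos²(17.3°)/cos²(59.1°) ≈ 3.46.

3.46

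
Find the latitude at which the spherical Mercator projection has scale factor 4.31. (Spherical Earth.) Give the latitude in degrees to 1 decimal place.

76.6°

Mercator scale is k = sec φ = 1/cos φ.
1/cos φ = 4.31  ⇒  cos φ = 0.2320  ⇒  φ = arccos(0.2320) ≈ 76.6°.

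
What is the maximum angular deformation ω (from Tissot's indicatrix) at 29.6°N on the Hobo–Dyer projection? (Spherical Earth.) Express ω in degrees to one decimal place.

10.5°

The Hobo–Dyer projection is cylindrical equal-area with φ₀ = 37.5°. For cylindrical equal-area with standard parallel φ₀, h = cos φ / cos φ₀ and k = cos φ₀ / cos φ, so h·k = 1.
At 29.6°: h = 1.096, k = 0.9124; principal scales a = 1.096, b = 0.9124.
sin(ω/2) = (a − b)/(a + b) = 0.1835/2.008 = 0.09139, so ω = 2 arcsin(0.09139) ≈ 10.5°.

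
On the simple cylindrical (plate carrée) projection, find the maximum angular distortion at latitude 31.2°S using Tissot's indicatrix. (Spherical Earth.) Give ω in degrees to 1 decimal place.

Plate carrée maps x = Rλ, y = Rφ. The meridian scale is h = 1 and the parallel scale is k = 1/cos φ = sec φ.
At 31.2°: h = 1.000, k = 1.169; principal scales a = 1.169, b = 1.000.
sin(ω/2) = (a − b)/(a + b) = 0.1691/2.169 = 0.07796, so ω = 2 arcsin(0.07796) ≈ 8.9°.

8.9°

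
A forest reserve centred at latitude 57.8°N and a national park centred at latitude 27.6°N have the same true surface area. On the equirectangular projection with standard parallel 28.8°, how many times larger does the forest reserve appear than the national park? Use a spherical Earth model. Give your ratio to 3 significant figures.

The equidistant cylindrical projection with φ₀ = 28.8° has h = 1 (meridians true) and k = cos φ₀ / cos φ along parallels.
Areal scale at 57.8°: h·k = 1.000 × 1.644 = 1.644.
Areal scale at 27.6°: h·k = 1.000 × 0.9888 = 0.9888.
Ratio = 1.644/0.9888 ≈ 1.66.

1.66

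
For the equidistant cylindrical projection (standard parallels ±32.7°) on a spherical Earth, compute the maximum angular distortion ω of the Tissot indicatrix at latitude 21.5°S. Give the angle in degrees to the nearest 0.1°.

In the equirectangular projection with standard parallel φ₀ = 32.7° (x = Rλ cos φ₀, y = Rφ), meridians are true-scale (h = 1) and the parallel scale is k = cos φ₀ / cos φ.
At 21.5°: h = 1.000, k = 0.9044; principal scales a = 1.000, b = 0.9044.
sin(ω/2) = (a − b)/(a + b) = 0.09556/1.904 = 0.05018, so ω = 2 arcsin(0.05018) ≈ 5.8°.

5.8°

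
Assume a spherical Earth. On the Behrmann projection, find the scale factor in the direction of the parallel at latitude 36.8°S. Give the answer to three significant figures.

1.08

The Behrmann projection is cylindrical equal-area with φ₀ = 30°. A cylindrical equal-area projection with standard parallel φ₀ has meridian scale h = cos φ / cos φ₀ and parallel scale k = cos φ₀ / cos φ (so areas are preserved, h·k = 1).
k = cos 30° / cos 36.8° = 0.8660/0.8007 = 1.082.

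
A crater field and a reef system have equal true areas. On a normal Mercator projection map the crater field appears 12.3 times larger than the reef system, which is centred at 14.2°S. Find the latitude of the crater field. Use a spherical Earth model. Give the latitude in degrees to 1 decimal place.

Mercator areal scale is sec²φ, so apparent-area ratio = sec²φ₁ / sec²φ₂ = cos²φ₂ / cos²φ₁.
cos²φ₂ / cos²φ₁ = 12.3  ⇒  cos φ₁ = cos 14.2° / √12.3 = 0.9694/3.507 = 0.2764.
φ₁ = arccos(0.2764) ≈ 74.0°.

74.0°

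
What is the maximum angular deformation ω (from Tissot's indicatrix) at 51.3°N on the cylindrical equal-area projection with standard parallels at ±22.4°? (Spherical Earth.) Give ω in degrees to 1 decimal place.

Cylindrical equal-area (φ₀ = 22.4°): h = cos φ / cos 22.4° along meridians, k = cos 22.4° / cos φ along parallels; h·k = 1.
At 51.3°: h = 0.6763, k = 1.479; principal scales a = 1.479, b = 0.6763.
sin(ω/2) = (a − b)/(a + b) = 0.8024/2.155 = 0.3724, so ω = 2 arcsin(0.3724) ≈ 43.7°.

43.7°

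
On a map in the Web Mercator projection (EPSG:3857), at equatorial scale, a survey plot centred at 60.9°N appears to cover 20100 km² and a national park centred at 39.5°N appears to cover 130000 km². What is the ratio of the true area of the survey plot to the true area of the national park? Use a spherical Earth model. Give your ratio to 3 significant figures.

0.0614

Mercator's areal exaggeration is sec²φ; hence true area = (apparent area) · cos²φ.
True area of survey plot: 20100 × cos²(60.9°) = 20100 × 0.2365 = 4754 km².
True area of national park: 130000 × cos²(39.5°) = 130000 × 0.5954 = 77400 km².
Ratio = 4754 / 77400 ≈ 0.0614.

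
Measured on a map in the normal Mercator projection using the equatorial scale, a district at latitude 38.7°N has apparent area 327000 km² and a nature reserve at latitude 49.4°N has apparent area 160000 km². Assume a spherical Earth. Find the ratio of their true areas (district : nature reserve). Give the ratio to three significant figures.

Mercator's areal exaggeration is sec²φ; hence true area = (apparent area) · cos²φ.
True area of district: 327000 × cos²(38.7°) = 327000 × 0.6091 = 199200 km².
True area of nature reserve: 160000 × cos²(49.4°) = 160000 × 0.4235 = 67760 km².
Ratio = 199200 / 67760 ≈ 2.94.

2.94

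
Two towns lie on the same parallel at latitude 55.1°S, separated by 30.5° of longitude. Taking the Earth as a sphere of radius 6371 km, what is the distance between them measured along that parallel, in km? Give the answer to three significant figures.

1940 km

Arc length along a parallel = R cos φ · Δλ (with Δλ in radians).
= 6371 × cos 55.1° × (30.5° × π/180) = 6371 × 0.5721 × 0.5323 ≈ 1940 km.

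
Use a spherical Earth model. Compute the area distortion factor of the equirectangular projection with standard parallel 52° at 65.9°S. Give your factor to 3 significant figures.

With standard parallel φ₀ = 52°, the equirectangular projection gives x = Rλ cos φ₀, y = Rφ, so h = 1 and k = cos 52° / cos φ.
Areal scale = h·k = 1 × cos φ₀ / cos φ; at 65.9°, h = 1.000, k = 1.508, so h·k = 1.508.

1.51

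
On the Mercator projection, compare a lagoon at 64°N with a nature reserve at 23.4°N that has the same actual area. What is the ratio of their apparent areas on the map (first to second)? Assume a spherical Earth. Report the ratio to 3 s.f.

On Mercator, area is exaggerated by sec²φ = 1/cos²φ.
At 64°: sec²(64°) = 1/0.4384² = 5.204.
At 23.4°: sec²(23.4°) = 1/0.9178² = 1.187.
Ratio = 5.204/1.187 = cos²(23.4°)/cos²(64°) ≈ 4.38.

4.38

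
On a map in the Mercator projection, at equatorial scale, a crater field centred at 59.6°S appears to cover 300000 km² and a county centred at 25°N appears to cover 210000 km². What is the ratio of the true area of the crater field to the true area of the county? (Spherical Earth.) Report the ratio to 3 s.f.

Mercator's areal exaggeration is sec²φ; hence true area = (apparent area) · cos²φ.
True area of crater field: 300000 × cos²(59.6°) = 300000 × 0.2561 = 76820 km².
True area of county: 210000 × cos²(25°) = 210000 × 0.8214 = 172500 km².
Ratio = 76820 / 172500 ≈ 0.445.

0.445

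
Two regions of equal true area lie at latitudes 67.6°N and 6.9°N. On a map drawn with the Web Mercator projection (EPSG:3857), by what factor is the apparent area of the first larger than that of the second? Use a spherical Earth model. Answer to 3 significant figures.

6.79

Mercator areal scale is sec²φ.
At 67.6°: sec²(67.6°) = 1/0.3811² = 6.886.
At 6.9°: sec²(6.9°) = 1/0.9928² = 1.015.
Ratio = 6.886/1.015 = cos²(6.9°)/cos²(67.6°) ≈ 6.79.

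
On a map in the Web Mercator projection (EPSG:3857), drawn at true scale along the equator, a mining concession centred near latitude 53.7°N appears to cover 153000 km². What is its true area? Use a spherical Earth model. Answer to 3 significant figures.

Mercator is conformal, so the point scale is isotropic: h = k = sec φ = 1/cos φ.
Areal scale = k² = sec²φ = 1/cos²(53.7°) = 1/0.5920² = 2.853.
True area = apparent / (areal scale) = 153000 / 2.853 ≈ 53600 km².

53600 km²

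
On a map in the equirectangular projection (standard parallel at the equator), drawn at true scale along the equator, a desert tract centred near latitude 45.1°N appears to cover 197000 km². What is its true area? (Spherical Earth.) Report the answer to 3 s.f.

139000 km²

In the plate carrée (x = Rλ, y = Rφ), meridians are true-scale (h = 1) and parallels are stretched by k = sec φ.
Areal scale = h·k = 1 × sec φ; at 45.1°, h = 1.000, k = 1.417, so h·k = 1.417.
True area = apparent / (areal scale) = 197000 / 1.417 ≈ 139000 km².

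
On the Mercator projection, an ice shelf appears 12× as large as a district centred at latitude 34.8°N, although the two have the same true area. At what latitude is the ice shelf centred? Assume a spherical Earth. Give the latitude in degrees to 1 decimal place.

76.3°

Mercator areal scale is sec²φ, so apparent-area ratio = sec²φ₁ / sec²φ₂ = cos²φ₂ / cos²φ₁.
cos²φ₂ / cos²φ₁ = 12  ⇒  cos φ₁ = cos 34.8° / √12 = 0.8211/3.464 = 0.2370.
φ₁ = arccos(0.2370) ≈ 76.3°.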